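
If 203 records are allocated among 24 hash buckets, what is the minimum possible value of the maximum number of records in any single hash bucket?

9

The 24 hash buckets are the holes and the 203 records are the pigeons.
If every hash bucket held at most 8 records, the total would be at most 24 × 8 = 192, which is less than 203.
So some hash bucket holds at least ⌈203/24⌉ = 9 records.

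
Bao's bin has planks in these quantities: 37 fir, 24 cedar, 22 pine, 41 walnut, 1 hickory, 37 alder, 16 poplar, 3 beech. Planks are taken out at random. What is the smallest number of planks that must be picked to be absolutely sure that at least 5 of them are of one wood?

Pigeonhole: put each drawn plank into a box by wood. The largest draw with every box below 5 takes min(count, 4) from each wood; woods with fewer than 4 contribute all they have.
Σ min(cᵢ, 4) = 4 + 4 + 4 + 4 + 1 + 4 + 4 + 3 = 28.
Draw number 28 + 1 = 29 must push one box to 5.

29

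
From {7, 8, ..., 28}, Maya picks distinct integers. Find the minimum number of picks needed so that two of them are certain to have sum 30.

15

Group the elements by complementary pair {x, 30−x}: {7,23}, {8,22}, {9,21}, …, giving 8 two-element pairs, the single value 15 (it cannot pair with itself since the integers are distinct), and 5 integers whose partner 30−x falls outside [7,28].
Treating each of those 14 groups as a pigeonhole, one can pick one integer per group — 14 integers — with no two summing to 30.
The 15th integer lands in an occupied pair, forcing a sum of 30.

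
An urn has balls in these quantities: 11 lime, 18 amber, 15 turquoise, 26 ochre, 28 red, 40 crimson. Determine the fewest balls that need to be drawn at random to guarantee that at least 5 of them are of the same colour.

An adversary could hand out at most 4 balls per colour: 4 + 4 + 4 + 4 + 4 + 4 = 24 balls and still no colour has 5.
By pigeonhole, one more ball lands in a colour already at 4, so 25 draws are enough and 24 are not.

25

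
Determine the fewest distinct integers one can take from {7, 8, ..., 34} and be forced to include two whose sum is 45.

17

A set avoiding the sum 45 can contain at most one of each pair {x, 45−x}, plus the 4 elements whose complement lies outside the range.
The integers 7, …, 22 (16 of them) are such a set: any two sum to at least 7+8 = 15 and at most 21+22 = 43 < 45.
Pigeonhole: any 17th integer completes one of the 12 pairs, so 17 choices force a sum of 45.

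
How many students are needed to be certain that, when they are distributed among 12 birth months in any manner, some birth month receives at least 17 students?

193

With 192 students one could put exactly 16 in each of the 12 birth months, and no birth month would reach 17.
Pigeonhole: one more student must land in a birth month that already has 16, giving it 17.
So 12 × 16 + 1 = 193 students are required.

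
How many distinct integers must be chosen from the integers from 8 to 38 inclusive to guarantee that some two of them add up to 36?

A set avoiding the sum 36 can contain at most one of each pair {x, 36−x}, plus the 11 elements whose complement lies outside the range or equal to its own complement.
The integers 18, …, 38 (21 of them) are such a set: any two sum to at least 18+19 = 37 > 36.
Pigeonhole: any 22nd integer completes one of the 10 pairs, so 22 choices force a sum of 36.

22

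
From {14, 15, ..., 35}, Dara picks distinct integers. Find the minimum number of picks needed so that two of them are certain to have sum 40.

17

Two chosen integers sum to 40 exactly when both halves of some pair {x, 40−x} with 14 ≤ x ≤ 40−x ≤ 26 are chosen — 6 such pairs.
The remaining 10 elements (those with no distinct partner in range) can never complete a 40-sum, so the worst case takes all of them and one from each pair: 10 + 6 = 16.
By pigeonhole, the 17th integer has to be the second member of some pair, so 16 + 1 = 17.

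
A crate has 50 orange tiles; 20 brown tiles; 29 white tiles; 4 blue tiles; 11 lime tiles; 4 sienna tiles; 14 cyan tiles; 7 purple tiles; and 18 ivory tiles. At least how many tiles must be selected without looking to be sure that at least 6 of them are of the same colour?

44

By the pigeonhole principle, put each drawn tile into a box by colour. The largest draw with every box below 6 takes min(count, 5) from each colour; colours with fewer than 5 contribute all they have.
Σ min(cᵢ, 5) = 5 + 5 + 5 + 4 + 5 + 4 + 5 + 5 + 5 = 43.
Draw number 43 + 1 = 44 must push one box to 6.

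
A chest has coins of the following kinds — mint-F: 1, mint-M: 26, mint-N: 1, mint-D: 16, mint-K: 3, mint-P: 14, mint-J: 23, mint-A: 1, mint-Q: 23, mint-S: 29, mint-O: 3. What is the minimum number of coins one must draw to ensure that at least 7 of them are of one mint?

46

Pigeonhole: put each drawn coin into a box by mint. The largest draw with every box below 7 takes min(count, 6) from each mint; mints with fewer than 6 contribute all they have.
Σ min(cᵢ, 6) = 1 + 6 + 1 + 6 + 3 + 6 + 6 + 1 + 6 + 6 + 3 = 45.
Draw number 45 + 1 = 46 must push one box to 7.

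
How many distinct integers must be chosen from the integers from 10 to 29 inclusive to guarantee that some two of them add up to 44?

14

A set avoiding the sum 44 can contain at most one of each pair {x, 44−x}, plus the 6 elements whose complement lies outside the range or equal to its own complement.
The integers 10, …, 22 (13 of them) are such a set: any two sum to at least 10+11 = 21 and at most 21+22 = 43 < 44.
Any 14th integer completes one of the 7 pairs, so 14 choices force a sum of 44.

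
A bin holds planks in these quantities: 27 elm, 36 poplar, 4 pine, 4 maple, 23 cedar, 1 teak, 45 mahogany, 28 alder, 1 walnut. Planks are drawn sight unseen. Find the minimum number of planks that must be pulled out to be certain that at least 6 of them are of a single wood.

Put each drawn plank into a box by wood. The largest draw with every box below 6 takes min(count, 5) from each wood; woods with fewer than 5 contribute all they have.
Σ min(cᵢ, 5) = 5 + 5 + 4 + 4 + 5 + 1 + 5 + 5 + 1 = 35.
Draw number 35 + 1 = 36 must push one box to 6.

36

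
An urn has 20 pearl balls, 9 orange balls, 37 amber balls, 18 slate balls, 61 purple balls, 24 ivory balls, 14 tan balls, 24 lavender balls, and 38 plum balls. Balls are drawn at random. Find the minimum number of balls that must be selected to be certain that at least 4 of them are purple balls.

188

In the worst case for collecting purple balls, every non-purple ball comes out first.
There are 20 + 9 + 37 + 18 + 24 + 14 + 24 + 38 = 184 non-purple balls altogether.
After those, each further ball must be purple, so 184 + 4 = 188 draws guarantee 4 purple balls.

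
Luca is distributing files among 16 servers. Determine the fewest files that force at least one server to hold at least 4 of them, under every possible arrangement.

49

With 48 files one could put exactly 3 in each of the 16 servers, and no server would reach 4.
One more file must land in a server that already has 3, giving it 4.
So 16 × 3 + 1 = 49 files are required.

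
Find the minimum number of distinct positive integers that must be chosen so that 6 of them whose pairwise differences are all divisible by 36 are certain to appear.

Integers whose pairwise differences are multiples of 36 are exactly those sharing a remainder mod 36. The 36 residue classes mod 36 are the pigeonholes.
With 180 integers one could put 5 in each residue class and have no class reach 6.
The 181st integer pushes some class to 6, so 36·5 + 1 = 181.

181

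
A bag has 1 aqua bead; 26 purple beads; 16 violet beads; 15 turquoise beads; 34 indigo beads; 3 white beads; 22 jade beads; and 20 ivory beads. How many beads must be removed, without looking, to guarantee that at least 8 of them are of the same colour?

An adversary could hand out at most 7 beads per colour (aqua, white run out sooner): 1 + 7 + 7 + 7 + 7 + 3 + 7 + 7 = 46 beads and still no colour has 8.
One more bead lands in a colour already at 7, so 47 draws are enough and 46 are not.

47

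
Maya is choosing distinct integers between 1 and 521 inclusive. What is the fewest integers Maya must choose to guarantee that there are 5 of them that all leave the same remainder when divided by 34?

By the pigeonhole principle, the 34 residue classes mod 34 are the pigeonholes.
With 136 integers one could put 4 in each residue class and have no class reach 5.
The 137th integer pushes some class to 5, so 34·4 + 1 = 137.

137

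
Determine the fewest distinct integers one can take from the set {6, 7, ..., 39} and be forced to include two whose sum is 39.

Two chosen integers sum to 39 exactly when both halves of some pair {x, 39−x} with 6 ≤ x ≤ 39−x ≤ 33 are chosen — 14 such pairs.
The remaining 6 elements (those with no distinct partner in range) can never complete a 39-sum, so the worst case takes all of them and one from each pair: 6 + 14 = 20.
The 21st integer has to be the second member of some pair, so 20 + 1 = 21.

21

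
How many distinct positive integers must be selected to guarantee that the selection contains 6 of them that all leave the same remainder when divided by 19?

96

The 19 residue classes mod 19 are the pigeonholes.
With 95 integers one could put 5 in each residue class and have no class reach 6.
The 96th integer pushes some class to 6, so 19·5 + 1 = 96.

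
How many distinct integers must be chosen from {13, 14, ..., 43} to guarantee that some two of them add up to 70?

24

A set avoiding the sum 70 can contain at most one of each pair {x, 70−x}, plus the 15 elements whose complement lies outside the range or equal to its own complement.
The integers 13, …, 35 (23 of them) are such a set: any two sum to at least 13+14 = 27 and at most 34+35 = 69 < 70.
Any 24th integer completes one of the 8 pairs, so 24 choices force a sum of 70.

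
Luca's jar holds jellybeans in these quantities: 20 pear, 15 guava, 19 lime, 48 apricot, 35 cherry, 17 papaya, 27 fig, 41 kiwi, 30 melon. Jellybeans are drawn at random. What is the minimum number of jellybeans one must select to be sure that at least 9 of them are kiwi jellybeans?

220

In the worst case for collecting kiwi jellybeans, every non-kiwi jellybean comes out first.
There are 20 + 15 + 19 + 48 + 35 + 17 + 27 + 30 = 211 non-kiwi jellybeans altogether.
After those, each further jellybean must be kiwi, so 211 + 9 = 220 draws guarantee 9 kiwi jellybeans.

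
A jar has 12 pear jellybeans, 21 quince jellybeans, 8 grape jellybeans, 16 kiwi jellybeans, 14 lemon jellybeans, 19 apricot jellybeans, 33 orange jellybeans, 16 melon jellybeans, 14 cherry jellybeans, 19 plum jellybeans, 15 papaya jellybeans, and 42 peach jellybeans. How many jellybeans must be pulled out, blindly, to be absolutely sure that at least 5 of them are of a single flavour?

49

An adversary could hand out at most 4 jellybeans per flavour: 4 + 4 + 4 + 4 + 4 + 4 + 4 + 4 + 4 + 4 + 4 + 4 = 48 jellybeans and still no flavour has 5.
One more jellybean lands in a flavour already at 4, so 49 draws are enough and 48 are not.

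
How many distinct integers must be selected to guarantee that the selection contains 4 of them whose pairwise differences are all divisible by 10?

31

Integers whose pairwise differences are multiples of 10 are exactly those sharing a remainder mod 10. Pigeonhole: the 10 residue classes mod 10 are the pigeonholes.
With 30 integers one could put 3 in each residue class and have no class reach 4.
The 31st integer pushes some class to 4, so 10·3 + 1 = 31.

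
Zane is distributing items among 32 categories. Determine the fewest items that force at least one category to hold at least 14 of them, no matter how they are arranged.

417

With 416 items one could put exactly 13 in each of the 32 categories, and no category would reach 14.
One more item must land in a category that already has 13, giving it 14.
So 32 × 13 + 1 = 417 items are required.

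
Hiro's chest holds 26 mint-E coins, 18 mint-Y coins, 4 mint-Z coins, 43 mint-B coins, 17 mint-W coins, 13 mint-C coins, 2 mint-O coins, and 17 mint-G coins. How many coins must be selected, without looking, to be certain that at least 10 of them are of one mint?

61

Put each drawn coin into a box by mint. The largest draw with every box below 10 takes min(count, 9) from each mint; mints with fewer than 9 contribute all they have.
Σ min(cᵢ, 9) = 9 + 9 + 4 + 9 + 9 + 9 + 2 + 9 = 60.
Draw number 60 + 1 = 61 must push one box to 10.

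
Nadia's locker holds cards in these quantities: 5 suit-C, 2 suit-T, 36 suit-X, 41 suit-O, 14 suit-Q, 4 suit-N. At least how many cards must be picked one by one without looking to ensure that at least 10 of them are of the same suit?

39

Put each drawn card into a box by suit. The largest draw with every box below 10 takes min(count, 9) from each suit; suits with fewer than 9 contribute all they have.
Σ min(cᵢ, 9) = 5 + 2 + 9 + 9 + 9 + 4 = 38.
Draw number 38 + 1 = 39 must push one box to 10.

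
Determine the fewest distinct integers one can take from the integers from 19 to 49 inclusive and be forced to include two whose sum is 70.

18

A set avoiding the sum 70 can contain at most one of each pair {x, 70−x}, plus the 3 elements whose complement lies outside the range or equal to its own complement.
The integers 19, …, 35 (17 of them) are such a set: any two sum to at least 19+20 = 39 and at most 34+35 = 69 < 70.
Pigeonhole: any 18th integer completes one of the 14 pairs, so 18 choices force a sum of 70.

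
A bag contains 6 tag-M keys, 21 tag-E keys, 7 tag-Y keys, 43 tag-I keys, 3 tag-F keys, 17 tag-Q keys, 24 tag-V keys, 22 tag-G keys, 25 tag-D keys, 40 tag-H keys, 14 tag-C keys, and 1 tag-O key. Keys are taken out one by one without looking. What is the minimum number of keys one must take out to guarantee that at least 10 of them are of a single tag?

Pigeonhole: put each drawn key into a box by tag. The largest draw with every box below 10 takes min(count, 9) from each tag; tags with fewer than 9 contribute all they have.
Σ min(cᵢ, 9) = 6 + 9 + 7 + 9 + 3 + 9 + 9 + 9 + 9 + 9 + 9 + 1 = 89.
Draw number 89 + 1 = 90 must push one box to 10.

90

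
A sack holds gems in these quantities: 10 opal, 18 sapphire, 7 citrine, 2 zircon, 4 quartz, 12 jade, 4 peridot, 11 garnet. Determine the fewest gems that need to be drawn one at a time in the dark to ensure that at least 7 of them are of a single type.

Pigeonhole: put each drawn gem into a box by type. The largest draw with every box below 7 takes min(count, 6) from each type; types with fewer than 6 contribute all they have.
Σ min(cᵢ, 6) = 6 + 6 + 6 + 2 + 4 + 6 + 4 + 6 = 40.
Draw number 40 + 1 = 41 must push one box to 7.

41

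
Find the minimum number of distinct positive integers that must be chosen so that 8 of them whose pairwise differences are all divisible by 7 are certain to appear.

Integers whose pairwise differences are multiples of 7 are exactly those sharing a remainder mod 7. The 7 residue classes mod 7 are the pigeonholes.
With 49 integers one could put 7 in each residue class and have no class reach 8.
The 50th integer pushes some class to 8, so 7·7 + 1 = 50.

50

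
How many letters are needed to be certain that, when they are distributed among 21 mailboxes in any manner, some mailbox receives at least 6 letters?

106

With 105 letters one could put exactly 5 in each of the 21 mailboxes, and no mailbox would reach 6.
By the pigeonhole principle, one more letter must land in a mailbox that already has 5, giving it 6.
So 21 × 5 + 1 = 106 letters are required.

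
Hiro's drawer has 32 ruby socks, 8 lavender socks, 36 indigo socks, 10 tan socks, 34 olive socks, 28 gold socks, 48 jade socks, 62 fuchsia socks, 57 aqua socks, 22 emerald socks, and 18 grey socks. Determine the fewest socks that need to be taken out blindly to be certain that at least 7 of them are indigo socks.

In the worst case for collecting indigo socks, every non-indigo sock comes out first.
There are 32 + 8 + 10 + 34 + 28 + 48 + 62 + 57 + 22 + 18 = 319 non-indigo socks altogether.
After those, each further sock must be indigo, so 319 + 7 = 326 draws guarantee 7 indigo socks.

326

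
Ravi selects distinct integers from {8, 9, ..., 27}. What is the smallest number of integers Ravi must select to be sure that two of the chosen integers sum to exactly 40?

A set avoiding the sum 40 can contain at most one of each pair {x, 40−x}, plus the 6 elements whose complement lies outside the range or equal to its own complement.
The integers 8, …, 20 (13 of them) are such a set: any two sum to at least 8+9 = 17 and at most 19+20 = 39 < 40.
Any 14th integer completes one of the 7 pairs, so 14 choices force a sum of 40.

14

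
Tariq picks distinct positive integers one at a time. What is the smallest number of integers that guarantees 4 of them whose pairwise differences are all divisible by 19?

58

Integers whose pairwise differences are multiples of 19 are exactly those sharing a remainder mod 19. By pigeonhole, the 19 residue classes mod 19 are the pigeonholes.
With 57 integers one could put 3 in each residue class and have no class reach 4.
The 58th integer pushes some class to 4, so 19·3 + 1 = 58.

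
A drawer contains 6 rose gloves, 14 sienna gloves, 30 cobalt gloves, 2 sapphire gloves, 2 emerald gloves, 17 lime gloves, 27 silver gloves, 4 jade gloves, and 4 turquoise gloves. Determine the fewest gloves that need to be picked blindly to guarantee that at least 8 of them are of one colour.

An adversary could hand out at most 7 gloves per colour (5 colours run out sooner): 6 + 7 + 7 + 2 + 2 + 7 + 7 + 4 + 4 = 46 gloves and still no colour has 8.
Pigeonhole: one more glove lands in a colour already at 7, so 47 draws are enough and 46 are not.

47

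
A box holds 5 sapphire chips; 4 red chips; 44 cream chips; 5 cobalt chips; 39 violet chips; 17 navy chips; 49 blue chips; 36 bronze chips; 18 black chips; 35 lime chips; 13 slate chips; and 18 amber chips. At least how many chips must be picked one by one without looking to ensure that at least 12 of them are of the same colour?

114

Pigeonhole: the 12 colours are the holes; the chips drawn are the pigeons.
To avoid 12 of any one colour, the worst case takes at most 11 of each colour, or every chip of a colour that has fewer than 11.
That gives 5 + 4 + 11 + 5 + 11 + 11 + 11 + 11 + 11 + 11 + 11 + 11 = 113 chips with no colour reaching 12.
The next chip forces some colour to 12, so 113 + 1 = 114.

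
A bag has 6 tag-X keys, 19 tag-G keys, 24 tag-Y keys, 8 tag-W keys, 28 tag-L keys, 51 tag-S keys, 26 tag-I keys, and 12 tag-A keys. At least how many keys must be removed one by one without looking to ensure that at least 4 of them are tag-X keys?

In the worst case for collecting tag-X keys, every non-tag-X key comes out first.
There are 19 + 24 + 8 + 28 + 51 + 26 + 12 = 168 non-tag-X keys altogether.
After those, each further key must be tag-X, so 168 + 4 = 172 draws guarantee 4 tag-X keys.

172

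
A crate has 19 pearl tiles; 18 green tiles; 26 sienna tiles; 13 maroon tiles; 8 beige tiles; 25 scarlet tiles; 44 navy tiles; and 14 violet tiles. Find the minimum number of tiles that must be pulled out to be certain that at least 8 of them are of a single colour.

An adversary could hand out at most 7 tiles per colour: 7 + 7 + 7 + 7 + 7 + 7 + 7 + 7 = 56 tiles and still no colour has 8.
Pigeonhole: one more tile lands in a colour already at 7, so 57 draws are enough and 56 are not.

57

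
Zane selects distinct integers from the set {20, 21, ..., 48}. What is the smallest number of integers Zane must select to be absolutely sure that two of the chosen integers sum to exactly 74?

19

Group the elements by complementary pair {x, 74−x}: {26,48}, {27,47}, {28,46}, …, giving 11 two-element pairs, the single value 37 (it cannot pair with itself since the integers are distinct), and 6 integers whose partner 74−x falls outside [20,48].
By the pigeonhole principle, treating each of those 18 groups as a pigeonhole, one can pick one integer per group — 18 integers — with no two summing to 74.
The 19th integer lands in an occupied pair, forcing a sum of 74.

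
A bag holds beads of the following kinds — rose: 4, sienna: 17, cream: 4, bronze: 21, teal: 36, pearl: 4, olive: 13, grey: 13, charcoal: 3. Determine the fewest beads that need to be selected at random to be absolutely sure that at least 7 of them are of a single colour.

An adversary could hand out at most 6 beads per colour (4 colours run out sooner): 4 + 6 + 4 + 6 + 6 + 4 + 6 + 6 + 3 = 45 beads and still no colour has 7.
One more bead lands in a colour already at 6, so 46 draws are enough and 45 are not.

46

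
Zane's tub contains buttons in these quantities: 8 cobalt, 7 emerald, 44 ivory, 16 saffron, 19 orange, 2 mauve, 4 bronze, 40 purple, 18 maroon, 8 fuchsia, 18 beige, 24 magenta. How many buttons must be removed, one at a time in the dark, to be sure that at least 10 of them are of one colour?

93

By pigeonhole, put each drawn button into a box by colour. The largest draw with every box below 10 takes min(count, 9) from each colour; colours with fewer than 9 contribute all they have.
Σ min(cᵢ, 9) = 8 + 7 + 9 + 9 + 9 + 2 + 4 + 9 + 9 + 8 + 9 + 9 = 92.
Draw number 92 + 1 = 93 must push one box to 10.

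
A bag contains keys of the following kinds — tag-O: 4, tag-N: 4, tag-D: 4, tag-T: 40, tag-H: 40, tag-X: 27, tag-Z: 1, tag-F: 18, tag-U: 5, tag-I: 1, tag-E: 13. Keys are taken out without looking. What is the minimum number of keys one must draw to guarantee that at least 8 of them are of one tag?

An adversary could hand out at most 7 keys per tag (6 tags run out sooner): 4 + 4 + 4 + 7 + 7 + 7 + 1 + 7 + 5 + 1 + 7 = 54 keys and still no tag has 8.
One more key lands in a tag already at 7, so 55 draws are enough and 54 are not.

55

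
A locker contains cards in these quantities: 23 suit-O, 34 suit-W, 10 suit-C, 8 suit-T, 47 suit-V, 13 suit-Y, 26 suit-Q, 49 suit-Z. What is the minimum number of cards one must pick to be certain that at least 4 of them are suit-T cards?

In the worst case for collecting suit-T cards, every non-suit-T card comes out first.
There are 23 + 34 + 10 + 47 + 13 + 26 + 49 = 202 non-suit-T cards altogether.
After those, each further card must be suit-T, so 202 + 4 = 206 draws guarantee 4 suit-T cards.

206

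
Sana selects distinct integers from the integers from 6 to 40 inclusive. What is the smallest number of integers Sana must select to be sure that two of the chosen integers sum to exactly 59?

Group the elements by complementary pair {x, 59−x}: {19,40}, {20,39}, {21,38}, …, giving 11 two-element pairs and 13 integers whose partner 59−x falls outside [6,40].
By the pigeonhole principle, treating each of those 24 groups as a pigeonhole, one can pick one integer per group — 24 integers — with no two summing to 59.
The 25th integer lands in an occupied pair, forcing a sum of 59.

25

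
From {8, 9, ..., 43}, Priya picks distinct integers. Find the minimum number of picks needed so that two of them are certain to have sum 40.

25

Two chosen integers sum to 40 exactly when both halves of some pair {x, 40−x} with 8 ≤ x ≤ 40−x ≤ 32 are chosen — 12 such pairs.
The remaining 12 elements (those with no distinct partner in range) can never complete a 40-sum, so the worst case takes all of them and one from each pair: 12 + 12 = 24.
Pigeonhole: the 25th integer has to be the second member of some pair, so 24 + 1 = 25.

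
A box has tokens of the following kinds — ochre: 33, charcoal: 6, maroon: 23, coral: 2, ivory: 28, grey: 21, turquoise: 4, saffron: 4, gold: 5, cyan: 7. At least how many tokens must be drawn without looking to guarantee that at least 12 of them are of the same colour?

73

An adversary could hand out at most 11 tokens per colour (6 colours run out sooner): 11 + 6 + 11 + 2 + 11 + 11 + 4 + 4 + 5 + 7 = 72 tokens and still no colour has 12.
By pigeonhole, one more token lands in a colour already at 11, so 73 draws are enough and 72 are not.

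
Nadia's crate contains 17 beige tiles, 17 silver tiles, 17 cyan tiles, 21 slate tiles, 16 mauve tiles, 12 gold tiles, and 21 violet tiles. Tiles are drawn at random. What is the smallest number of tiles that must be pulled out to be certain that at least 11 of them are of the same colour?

71

Put each drawn tile into a box by colour. The largest draw with every box below 11 takes min(count, 10) from each colour.
Σ min(cᵢ, 10) = 10 + 10 + 10 + 10 + 10 + 10 + 10 = 70.
Draw number 70 + 1 = 71 must push one box to 11.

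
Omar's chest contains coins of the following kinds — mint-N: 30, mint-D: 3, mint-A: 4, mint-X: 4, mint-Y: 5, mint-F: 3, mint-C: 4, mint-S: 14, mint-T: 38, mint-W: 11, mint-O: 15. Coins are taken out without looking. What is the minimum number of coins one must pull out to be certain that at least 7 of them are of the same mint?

54

An adversary could hand out at most 6 coins per mint (6 mints run out sooner): 6 + 3 + 4 + 4 + 5 + 3 + 4 + 6 + 6 + 6 + 6 = 53 coins and still no mint has 7.
Pigeonhole: one more coin lands in a mint already at 6, so 54 draws are enough and 53 are not.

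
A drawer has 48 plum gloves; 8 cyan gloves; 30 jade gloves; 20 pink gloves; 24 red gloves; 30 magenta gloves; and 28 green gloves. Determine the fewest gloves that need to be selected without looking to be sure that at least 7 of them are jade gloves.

165

In the worst case for collecting jade gloves, every non-jade glove comes out first.
There are 48 + 8 + 20 + 24 + 30 + 28 = 158 non-jade gloves altogether.
After those, each further glove must be jade, so 158 + 7 = 165 draws guarantee 7 jade gloves.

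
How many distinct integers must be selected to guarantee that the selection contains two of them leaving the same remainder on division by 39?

The 39 residue classes mod 39 are the pigeonholes.
With 39 integers one could put 1 in each residue class and have no class reach 2.
The 40th integer pushes some class to 2, so 39·1 + 1 = 40.

40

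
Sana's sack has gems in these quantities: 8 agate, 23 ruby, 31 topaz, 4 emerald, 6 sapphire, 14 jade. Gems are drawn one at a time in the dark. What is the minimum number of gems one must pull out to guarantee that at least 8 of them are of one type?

By the pigeonhole principle, the 6 types are the holes; the gems drawn are the pigeons.
To avoid 8 of any one type, the worst case takes at most 7 of each type, or every gem of a type that has fewer than 7.
That gives 7 + 7 + 7 + 4 + 6 + 7 = 38 gems with no type reaching 8.
The next gem forces some type to 8, so 38 + 1 = 39.

39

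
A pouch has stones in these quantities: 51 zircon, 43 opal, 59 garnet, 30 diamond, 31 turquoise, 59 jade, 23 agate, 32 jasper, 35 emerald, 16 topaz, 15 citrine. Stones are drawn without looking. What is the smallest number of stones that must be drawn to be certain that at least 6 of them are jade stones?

341

In the worst case for collecting jade stones, every non-jade stone comes out first.
There are 51 + 43 + 59 + 30 + 31 + 23 + 32 + 35 + 16 + 15 = 335 non-jade stones altogether.
After those, each further stone must be jade, so 335 + 6 = 341 draws guarantee 6 jade stones.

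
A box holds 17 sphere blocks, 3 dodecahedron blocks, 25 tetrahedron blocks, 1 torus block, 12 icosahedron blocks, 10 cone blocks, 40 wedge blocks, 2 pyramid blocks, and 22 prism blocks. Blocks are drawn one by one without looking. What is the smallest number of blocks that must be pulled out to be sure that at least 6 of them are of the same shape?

37

The 9 shapes are the holes; the blocks drawn are the pigeons.
To avoid 6 of any one shape, the worst case takes at most 5 of each shape, or every block of a shape that has fewer than 5.
That gives 5 + 3 + 5 + 1 + 5 + 5 + 5 + 2 + 5 = 36 blocks with no shape reaching 6.
The next block forces some shape to 6, so 36 + 1 = 37.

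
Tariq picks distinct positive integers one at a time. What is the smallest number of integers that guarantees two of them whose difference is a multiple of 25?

Integers whose pairwise differences are multiples of 25 are exactly those sharing a remainder mod 25. By the pigeonhole principle, the 25 residue classes mod 25 are the pigeonholes.
With 25 integers one could put 1 in each residue class and have no class reach 2.
The 26th integer pushes some class to 2, so 25·1 + 1 = 26.

26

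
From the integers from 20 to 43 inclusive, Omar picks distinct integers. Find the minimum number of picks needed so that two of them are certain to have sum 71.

17

A set avoiding the sum 71 can contain at most one of each pair {x, 71−x}, plus the 8 elements whose complement lies outside the range.
The integers 20, …, 35 (16 of them) are such a set: any two sum to at least 20+21 = 41 and at most 34+35 = 69 < 71.
Any 17th integer completes one of the 8 pairs, so 17 choices force a sum of 71.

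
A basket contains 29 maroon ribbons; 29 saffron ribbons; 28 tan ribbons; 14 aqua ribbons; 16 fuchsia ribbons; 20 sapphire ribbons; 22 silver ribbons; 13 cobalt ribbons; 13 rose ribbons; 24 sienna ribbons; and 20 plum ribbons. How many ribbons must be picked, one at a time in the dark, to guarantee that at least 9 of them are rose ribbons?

In the worst case for collecting rose ribbons, every non-rose ribbon comes out first.
There are 29 + 29 + 28 + 14 + 16 + 20 + 22 + 13 + 24 + 20 = 215 non-rose ribbons altogether.
After those, each further ribbon must be rose, so 215 + 9 = 224 draws guarantee 9 rose ribbons.

224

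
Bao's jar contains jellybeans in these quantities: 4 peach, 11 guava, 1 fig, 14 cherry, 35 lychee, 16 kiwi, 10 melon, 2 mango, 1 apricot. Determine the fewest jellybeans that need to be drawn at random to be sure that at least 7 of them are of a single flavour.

By the pigeonhole principle, the 9 flavours are the holes; the jellybeans drawn are the pigeons.
To avoid 7 of any one flavour, the worst case takes at most 6 of each flavour, or every jellybean of a flavour that has fewer than 6.
That gives 4 + 6 + 1 + 6 + 6 + 6 + 6 + 2 + 1 = 38 jellybeans with no flavour reaching 7.
The next jellybean forces some flavour to 7, so 38 + 1 = 39.

39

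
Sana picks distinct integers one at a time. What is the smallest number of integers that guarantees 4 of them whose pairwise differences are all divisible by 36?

109

Integers whose pairwise differences are multiples of 36 are exactly those sharing a remainder mod 36. By pigeonhole, the 36 residue classes mod 36 are the pigeonholes.
With 108 integers one could put 3 in each residue class and have no class reach 4.
The 109th integer pushes some class to 4, so 36·3 + 1 = 109.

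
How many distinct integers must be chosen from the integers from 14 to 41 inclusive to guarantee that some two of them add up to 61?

18

A set avoiding the sum 61 can contain at most one of each pair {x, 61−x}, plus the 6 elements whose complement lies outside the range.
The integers 14, …, 30 (17 of them) are such a set: any two sum to at least 14+15 = 29 and at most 29+30 = 59 < 61.
Pigeonhole: any 18th integer completes one of the 11 pairs, so 18 choices force a sum of 61.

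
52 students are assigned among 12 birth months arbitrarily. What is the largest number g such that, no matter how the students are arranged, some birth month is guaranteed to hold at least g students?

By the pigeonhole principle, the 12 birth months are the holes and the 52 students are the pigeons.
If every birth month held at most 4 students, the total would be at most 12 × 4 = 48, which is less than 52.
So some birth month holds at least ⌈52/12⌉ = 5 students.

5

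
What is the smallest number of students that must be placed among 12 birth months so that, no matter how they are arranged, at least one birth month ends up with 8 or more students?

With 84 students one could put exactly 7 in each of the 12 birth months, and no birth month would reach 8.
By the pigeonhole principle, one more student must land in a birth month that already has 7, giving it 8.
So 12 × 7 + 1 = 85 students are required.

85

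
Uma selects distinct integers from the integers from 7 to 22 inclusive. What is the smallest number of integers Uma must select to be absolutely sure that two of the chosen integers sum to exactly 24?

12

A set avoiding the sum 24 can contain at most one of each pair {x, 24−x}, plus the 6 elements whose complement lies outside the range or equal to its own complement.
The integers 12, …, 22 (11 of them) are such a set: any two sum to at least 12+13 = 25 > 24.
By pigeonhole, any 12th integer completes one of the 5 pairs, so 12 choices force a sum of 24.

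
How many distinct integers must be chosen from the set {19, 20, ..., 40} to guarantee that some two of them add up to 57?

13

A set avoiding the sum 57 can contain at most one of each pair {x, 57−x}, plus the 2 elements whose complement lies outside the range.
The integers 29, …, 40 (12 of them) are such a set: any two sum to at least 29+30 = 59 > 57.
Any 13th integer completes one of the 10 pairs, so 13 choices force a sum of 57.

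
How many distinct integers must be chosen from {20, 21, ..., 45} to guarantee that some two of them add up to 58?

A set avoiding the sum 58 can contain at most one of each pair {x, 58−x}, plus the 8 elements whose complement lies outside the range or equal to its own complement.
The integers 29, …, 45 (17 of them) are such a set: any two sum to at least 29+30 = 59 > 58.
Pigeonhole: any 18th integer completes one of the 9 pairs, so 18 choices force a sum of 58.

18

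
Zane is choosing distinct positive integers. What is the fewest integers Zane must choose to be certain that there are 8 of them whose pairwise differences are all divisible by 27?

190

Integers whose pairwise differences are multiples of 27 are exactly those sharing a remainder mod 27. By pigeonhole, the 27 residue classes mod 27 are the pigeonholes.
With 189 integers one could put 7 in each residue class and have no class reach 8.
The 190th integer pushes some class to 8, so 27·7 + 1 = 190.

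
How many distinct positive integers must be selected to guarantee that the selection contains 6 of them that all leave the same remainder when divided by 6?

31

Pigeonhole: the 6 residue classes mod 6 are the pigeonholes.
With 30 integers one could put 5 in each residue class and have no class reach 6.
The 31st integer pushes some class to 6, so 6·5 + 1 = 31.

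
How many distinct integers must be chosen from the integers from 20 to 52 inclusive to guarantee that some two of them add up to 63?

Group the elements by complementary pair {x, 63−x}: {20,43}, {21,42}, {22,41}, …, giving 12 two-element pairs and 9 integers whose partner 63−x falls outside [20,52].
By the pigeonhole principle, treating each of those 21 groups as a pigeonhole, one can pick one integer per group — 21 integers — with no two summing to 63.
The 22nd integer lands in an occupied pair, forcing a sum of 63.

22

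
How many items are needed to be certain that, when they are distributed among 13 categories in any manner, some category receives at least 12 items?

With 143 items one could put exactly 11 in each of the 13 categories, and no category would reach 12.
Pigeonhole: one more item must land in a category that already has 11, giving it 12.
So 13 × 11 + 1 = 144 items are required.

144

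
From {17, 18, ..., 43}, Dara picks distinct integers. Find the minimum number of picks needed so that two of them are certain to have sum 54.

18

Group the elements by complementary pair {x, 54−x}: {17,37}, {18,36}, {19,35}, …, giving 10 two-element pairs, the single value 27 (it cannot pair with itself since the integers are distinct), and 6 integers whose partner 54−x falls outside [17,43].
Treating each of those 17 groups as a pigeonhole, one can pick one integer per group — 17 integers — with no two summing to 54.
The 18th integer lands in an occupied pair, forcing a sum of 54.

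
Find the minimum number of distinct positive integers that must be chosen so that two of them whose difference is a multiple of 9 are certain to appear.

Integers whose pairwise differences are multiples of 9 are exactly those sharing a remainder mod 9. The 9 residue classes mod 9 are the pigeonholes.
With 9 integers one could put 1 in each residue class and have no class reach 2.
The 10th integer pushes some class to 2, so 9·1 + 1 = 10.

10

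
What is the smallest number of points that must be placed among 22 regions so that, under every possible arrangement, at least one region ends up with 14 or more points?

With 286 points one could put exactly 13 in each of the 22 regions, and no region would reach 14.
By the pigeonhole principle, one more point must land in a region that already has 13, giving it 14.
So 22 × 13 + 1 = 287 points are required.

287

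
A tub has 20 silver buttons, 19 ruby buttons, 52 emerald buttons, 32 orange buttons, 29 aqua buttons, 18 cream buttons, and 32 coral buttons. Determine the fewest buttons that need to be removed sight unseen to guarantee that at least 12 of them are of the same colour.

78

An adversary could hand out at most 11 buttons per colour: 11 + 11 + 11 + 11 + 11 + 11 + 11 = 77 buttons and still no colour has 12.
Pigeonhole: one more button lands in a colour already at 11, so 78 draws are enough and 77 are not.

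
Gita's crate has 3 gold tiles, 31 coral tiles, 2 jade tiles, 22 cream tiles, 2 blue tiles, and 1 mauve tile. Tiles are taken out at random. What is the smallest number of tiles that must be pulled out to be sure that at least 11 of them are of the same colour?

29

An adversary could hand out at most 10 tiles per colour (4 colours run out sooner): 3 + 10 + 2 + 10 + 2 + 1 = 28 tiles and still no colour has 11.
By pigeonhole, one more tile lands in a colour already at 10, so 29 draws are enough and 28 are not.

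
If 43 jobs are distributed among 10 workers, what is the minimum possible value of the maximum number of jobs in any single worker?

5

By pigeonhole, the 10 workers are the holes and the 43 jobs are the pigeons.
If every worker held at most 4 jobs, the total would be at most 10 × 4 = 40, which is less than 43.
So some worker holds at least ⌈43/10⌉ = 5 jobs.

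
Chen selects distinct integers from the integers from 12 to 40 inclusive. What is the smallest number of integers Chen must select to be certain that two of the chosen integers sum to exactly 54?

Group the elements by complementary pair {x, 54−x}: {14,40}, {15,39}, {16,38}, …, giving 13 two-element pairs, the single value 27 (it cannot pair with itself since the integers are distinct), and 2 integers whose partner 54−x falls outside [12,40].
Treating each of those 16 groups as a pigeonhole, one can pick one integer per group — 16 integers — with no two summing to 54.
The 17th integer lands in an occupied pair, forcing a sum of 54.

17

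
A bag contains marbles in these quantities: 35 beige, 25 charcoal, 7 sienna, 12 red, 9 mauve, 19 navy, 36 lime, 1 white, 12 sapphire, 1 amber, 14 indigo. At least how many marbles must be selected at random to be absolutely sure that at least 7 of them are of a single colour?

57

By the pigeonhole principle, the 11 colours are the holes; the marbles drawn are the pigeons.
To avoid 7 of any one colour, the worst case takes at most 6 of each colour, or every marble of a colour that has fewer than 6.
That gives 6 + 6 + 6 + 6 + 6 + 6 + 6 + 1 + 6 + 1 + 6 = 56 marbles with no colour reaching 7.
The next marble forces some colour to 7, so 56 + 1 = 57.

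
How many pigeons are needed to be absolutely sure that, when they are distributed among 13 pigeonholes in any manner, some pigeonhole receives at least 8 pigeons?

With 91 pigeons one could put exactly 7 in each of the 13 pigeonholes, and no pigeonhole would reach 8.
Pigeonhole: one more pigeon must land in a pigeonhole that already has 7, giving it 8.
So 13 × 7 + 1 = 92 pigeons are required.

92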